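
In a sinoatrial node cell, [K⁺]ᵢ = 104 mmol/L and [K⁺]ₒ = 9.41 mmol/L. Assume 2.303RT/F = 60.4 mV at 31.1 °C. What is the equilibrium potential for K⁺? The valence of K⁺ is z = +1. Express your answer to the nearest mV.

-63 mV

E = (60.4/z) · log₁₀([K⁺]_out/[K⁺]_in) with z = +1.
= (60.4/1) · log₁₀(9.41/104) = 60.40 · log₁₀(0.09048)
= 60.40 · (-1.0434) = -63.02 mV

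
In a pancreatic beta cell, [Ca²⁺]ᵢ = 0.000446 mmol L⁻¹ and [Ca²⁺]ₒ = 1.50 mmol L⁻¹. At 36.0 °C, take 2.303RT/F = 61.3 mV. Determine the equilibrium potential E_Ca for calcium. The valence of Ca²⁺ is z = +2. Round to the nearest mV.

108 mV

E = (61.3/z) · log₁₀([Ca²⁺]_out/[Ca²⁺]_in) with z = +2.
= (61.3/2) · log₁₀(1.50/0.000446) = 30.65 · log₁₀(3363)
= 30.65 · (3.5268) = 108.10 mV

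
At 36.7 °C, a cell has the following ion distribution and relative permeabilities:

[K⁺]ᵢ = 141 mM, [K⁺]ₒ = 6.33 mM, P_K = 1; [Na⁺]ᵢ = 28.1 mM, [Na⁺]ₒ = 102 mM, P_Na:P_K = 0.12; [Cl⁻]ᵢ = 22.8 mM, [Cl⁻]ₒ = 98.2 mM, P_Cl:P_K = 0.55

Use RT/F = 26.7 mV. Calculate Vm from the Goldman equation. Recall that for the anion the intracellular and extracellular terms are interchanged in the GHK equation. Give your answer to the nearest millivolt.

-49 mV

Vm = 26.7 · ln[(Σ P·[cation]ₒ + Σ P·[anion]ᵢ) / (Σ P·[cation]ᵢ + Σ P·[anion]ₒ)]
Numerator = 1×6.33 + 0.12×102 + 0.55×22.8 = 31.11
Denominator = 1×141 + 0.12×28.1 + 0.55×98.2 = 198.4
Vm = 26.7 · ln(0.15682) = 26.7 × (-1.8527) = -49.47 mV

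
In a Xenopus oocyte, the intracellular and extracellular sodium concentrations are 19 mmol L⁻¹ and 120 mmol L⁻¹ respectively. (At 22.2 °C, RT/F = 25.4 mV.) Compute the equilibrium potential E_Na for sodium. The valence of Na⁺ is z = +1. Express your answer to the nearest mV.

E = (25.4/z) · ln([Na⁺]_out/[Na⁺]_in) with z = +1.
= (25.4/1) · ln(120/19) = 25.40 · ln(6.316)
= 25.40 · (1.8431) = 46.81 mV

47 mV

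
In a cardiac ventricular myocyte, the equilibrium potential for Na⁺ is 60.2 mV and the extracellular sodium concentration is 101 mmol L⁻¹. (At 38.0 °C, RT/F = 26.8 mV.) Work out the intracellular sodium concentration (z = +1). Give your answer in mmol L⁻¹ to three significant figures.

Nernst: E = (26.8/1) · ln([out]/[in]), so ln([out]/[in]) = 60.2 × 1 / 26.8 = 2.2463.
[out]/[in] = e^(2.2463) = 9.452.
[in] = 101 / 9.452 = 10.69 mmol L⁻¹.

10.7 mmol L⁻¹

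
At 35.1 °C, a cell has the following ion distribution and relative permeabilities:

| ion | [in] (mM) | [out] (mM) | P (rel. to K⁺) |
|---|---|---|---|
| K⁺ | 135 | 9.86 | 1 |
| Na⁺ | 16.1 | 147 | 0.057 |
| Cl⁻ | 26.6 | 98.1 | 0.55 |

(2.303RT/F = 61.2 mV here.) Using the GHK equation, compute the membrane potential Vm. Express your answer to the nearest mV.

Vm = 61.2 · log₁₀[(Σ P·[cation]ₒ + Σ P·[anion]ᵢ) / (Σ P·[cation]ᵢ + Σ P·[anion]ₒ)]
Numerator = 1×9.86 + 0.057×147 + 0.55×26.6 = 32.87
Denominator = 1×135 + 0.057×16.1 + 0.55×98.1 = 189.9
Vm = 61.2 · log₁₀(0.17311) = 61.2 × (-0.7617) = -46.61 mV

-47 mV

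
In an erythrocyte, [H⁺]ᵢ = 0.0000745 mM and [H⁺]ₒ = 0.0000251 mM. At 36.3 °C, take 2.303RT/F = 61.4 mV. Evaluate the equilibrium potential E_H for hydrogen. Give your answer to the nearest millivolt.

-29 mV

E = (61.4/z) · log₁₀([H⁺]_out/[H⁺]_in) with z = +1.
= (61.4/1) · log₁₀(0.0000251/0.0000745) = 61.40 · log₁₀(0.3369)
= 61.40 · (-0.4725) = -29.01 mV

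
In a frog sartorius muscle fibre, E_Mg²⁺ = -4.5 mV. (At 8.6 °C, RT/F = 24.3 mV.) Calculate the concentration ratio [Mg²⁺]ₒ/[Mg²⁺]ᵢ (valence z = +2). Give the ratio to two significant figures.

ln([out]/[in]) = E·z/(24.3) = -4.5 × 2 / 24.3 = -0.3704
[out]/[in] = e^(-0.3704) = 0.6905

0.69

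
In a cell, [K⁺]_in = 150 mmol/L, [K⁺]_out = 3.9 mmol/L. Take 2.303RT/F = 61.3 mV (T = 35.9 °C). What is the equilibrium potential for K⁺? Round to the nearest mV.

E = (61.3/z) · log₁₀([K⁺]_out/[K⁺]_in) with z = +1.
= (61.3/1) · log₁₀(3.9/150) = 61.30 · log₁₀(0.026)
= 61.30 · (-1.5850) = -97.16 mV

-97 mV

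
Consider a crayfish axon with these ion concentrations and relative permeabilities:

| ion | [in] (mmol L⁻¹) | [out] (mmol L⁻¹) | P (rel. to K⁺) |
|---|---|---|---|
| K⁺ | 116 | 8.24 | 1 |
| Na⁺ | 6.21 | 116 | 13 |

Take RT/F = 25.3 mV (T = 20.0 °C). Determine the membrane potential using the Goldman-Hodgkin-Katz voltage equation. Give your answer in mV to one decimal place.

Vm = 25.3 · ln[(Σ P·[cation]ₒ + Σ P·[anion]ᵢ) / (Σ P·[cation]ᵢ + Σ P·[anion]ₒ)]
Numerator = 1×8.24 + 13×116 = 1516
Denominator = 1×116 + 13×6.21 = 196.7
Vm = 25.3 · ln(7.7072) = 25.3 × (2.0422) = 51.67 mV

51.7 mV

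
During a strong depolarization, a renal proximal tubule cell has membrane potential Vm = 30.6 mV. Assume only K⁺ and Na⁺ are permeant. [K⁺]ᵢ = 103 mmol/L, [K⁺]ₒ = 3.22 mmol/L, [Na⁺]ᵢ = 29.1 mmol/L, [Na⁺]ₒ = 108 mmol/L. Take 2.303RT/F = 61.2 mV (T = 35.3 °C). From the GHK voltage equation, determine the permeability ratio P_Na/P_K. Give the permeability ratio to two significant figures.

Let α = P_Na/P_K. GHK: Vm = 61.2·log₁₀[(Kₒ + α·Naₒ)/(Kᵢ + α·Naᵢ)].
10^(Vm/61.2) = 10^(30.6/61.2) = 3.1623
So 3.1623·(Kᵢ + α·Naᵢ) = Kₒ + α·Naₒ → α = (3.1623·103.0 − 3.22) / (108.0 − 3.1623·29.1)
α = (325.7 − 3.22) / (108.0 − 92.02) = 322.5/15.98 = 20.18

20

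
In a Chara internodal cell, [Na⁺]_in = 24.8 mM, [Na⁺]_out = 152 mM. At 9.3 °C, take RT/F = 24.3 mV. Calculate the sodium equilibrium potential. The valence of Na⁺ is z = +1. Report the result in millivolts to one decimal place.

E = (24.3/z) · ln([Na⁺]_out/[Na⁺]_in) with z = +1.
= (24.3/1) · ln(152/24.8) = 24.30 · ln(6.129)
= 24.30 · (1.8130) = 44.06 mV

44.1 mV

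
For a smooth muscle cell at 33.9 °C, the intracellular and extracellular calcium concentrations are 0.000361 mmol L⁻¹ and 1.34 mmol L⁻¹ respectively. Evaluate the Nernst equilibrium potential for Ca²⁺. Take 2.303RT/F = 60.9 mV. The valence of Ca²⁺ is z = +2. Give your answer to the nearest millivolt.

109 mV

E = (60.9/z) · log₁₀([Ca²⁺]_out/[Ca²⁺]_in) with z = +2.
= (60.9/2) · log₁₀(1.34/0.000361) = 30.45 · log₁₀(3712)
= 30.45 · (3.5696) = 108.69 mV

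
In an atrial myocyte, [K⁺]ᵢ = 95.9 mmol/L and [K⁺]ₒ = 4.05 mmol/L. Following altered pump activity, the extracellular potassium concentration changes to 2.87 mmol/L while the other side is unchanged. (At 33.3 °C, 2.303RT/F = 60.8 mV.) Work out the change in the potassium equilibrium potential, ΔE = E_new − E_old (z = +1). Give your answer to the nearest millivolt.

-9 mV

E_old = (60.8/1)·log₁₀(4.05/95.9) = -83.56 mV
E_new = (60.8/1)·log₁₀(2.87/95.9) = -92.66 mV
ΔE = -92.66 − (-83.56) = -9.09 mV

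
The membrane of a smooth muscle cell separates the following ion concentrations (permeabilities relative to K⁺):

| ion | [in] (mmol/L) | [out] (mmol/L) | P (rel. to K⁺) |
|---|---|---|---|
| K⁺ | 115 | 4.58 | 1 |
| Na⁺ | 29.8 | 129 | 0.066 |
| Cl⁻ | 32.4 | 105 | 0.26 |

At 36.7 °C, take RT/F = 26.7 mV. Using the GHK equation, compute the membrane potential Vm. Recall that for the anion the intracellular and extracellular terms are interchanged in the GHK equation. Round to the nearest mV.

-51 mV

Vm = 26.7 · ln[(Σ P·[cation]ₒ + Σ P·[anion]ᵢ) / (Σ P·[cation]ᵢ + Σ P·[anion]ₒ)]
Numerator = 1×4.58 + 0.066×129 + 0.26×32.4 = 21.52
Denominator = 1×115 + 0.066×29.8 + 0.26×105 = 144.3
Vm = 26.7 · ln(0.14915) = 26.7 × (-1.9028) = -50.80 mV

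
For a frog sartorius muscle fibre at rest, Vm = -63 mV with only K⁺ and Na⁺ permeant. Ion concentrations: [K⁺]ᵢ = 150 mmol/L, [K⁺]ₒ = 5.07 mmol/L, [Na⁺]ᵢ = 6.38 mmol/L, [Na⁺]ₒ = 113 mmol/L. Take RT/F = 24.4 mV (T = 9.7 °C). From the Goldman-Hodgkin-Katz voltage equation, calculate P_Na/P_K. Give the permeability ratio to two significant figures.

0.056

Let α = P_Na/P_K. GHK: Vm = 24.4·ln[(Kₒ + α·Naₒ)/(Kᵢ + α·Naᵢ)].
e^(Vm/24.4) = e^(-63.0/24.4) = 0.075625
So 0.075625·(Kᵢ + α·Naᵢ) = Kₒ + α·Naₒ → α = (0.075625·150.0 − 5.07) / (113.0 − 0.075625·6.38)
α = (11.34 − 5.07) / (113.0 − 0.4825) = 6.274/112.5 = 0.05576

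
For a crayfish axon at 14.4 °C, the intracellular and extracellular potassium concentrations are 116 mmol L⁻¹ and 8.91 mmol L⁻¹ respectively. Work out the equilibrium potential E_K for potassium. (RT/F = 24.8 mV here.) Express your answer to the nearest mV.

-64 mV

E = (24.8/z) · ln([K⁺]_out/[K⁺]_in) with z = +1.
= (24.8/1) · ln(8.91/116) = 24.80 · ln(0.07681)
= 24.80 · (-2.5664) = -63.65 mV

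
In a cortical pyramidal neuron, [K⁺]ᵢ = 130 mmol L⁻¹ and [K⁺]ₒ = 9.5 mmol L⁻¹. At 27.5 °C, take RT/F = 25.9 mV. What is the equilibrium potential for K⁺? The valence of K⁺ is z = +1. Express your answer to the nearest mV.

-68 mV

E = (25.9/z) · ln([K⁺]_out/[K⁺]_in) with z = +1.
= (25.9/1) · ln(9.5/130) = 25.90 · ln(0.07308)
= 25.90 · (-2.6162) = -67.76 mV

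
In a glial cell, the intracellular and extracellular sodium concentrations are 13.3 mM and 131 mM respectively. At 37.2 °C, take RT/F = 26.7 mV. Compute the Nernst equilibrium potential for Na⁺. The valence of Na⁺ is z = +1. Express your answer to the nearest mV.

E = (26.7/z) · ln([Na⁺]_out/[Na⁺]_in) with z = +1.
= (26.7/1) · ln(131/13.3) = 26.70 · ln(9.85)
= 26.70 · (2.2874) = 61.07 mV

61 mV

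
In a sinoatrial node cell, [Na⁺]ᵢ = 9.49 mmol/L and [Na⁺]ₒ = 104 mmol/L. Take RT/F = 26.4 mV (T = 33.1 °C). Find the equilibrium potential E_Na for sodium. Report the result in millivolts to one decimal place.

63.2 mV

E = (26.4/z) · ln([Na⁺]_out/[Na⁺]_in) with z = +1.
= (26.4/1) · ln(104/9.49) = 26.40 · ln(10.96)
= 26.40 · (2.3942) = 63.21 mV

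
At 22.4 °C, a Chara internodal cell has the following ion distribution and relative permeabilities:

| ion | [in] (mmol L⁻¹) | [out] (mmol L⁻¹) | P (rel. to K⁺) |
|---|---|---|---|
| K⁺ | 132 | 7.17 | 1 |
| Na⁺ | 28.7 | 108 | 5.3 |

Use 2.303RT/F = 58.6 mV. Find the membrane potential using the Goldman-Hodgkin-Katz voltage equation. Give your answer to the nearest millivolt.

18 mV

Vm = 58.6 · log₁₀[(Σ P·[cation]ₒ + Σ P·[anion]ᵢ) / (Σ P·[cation]ᵢ + Σ P·[anion]ₒ)]
Numerator = 1×7.17 + 5.3×108 = 579.6
Denominator = 1×132 + 5.3×28.7 = 284.1
Vm = 58.6 · log₁₀(2.0399) = 58.6 × (0.3096) = 18.14 mV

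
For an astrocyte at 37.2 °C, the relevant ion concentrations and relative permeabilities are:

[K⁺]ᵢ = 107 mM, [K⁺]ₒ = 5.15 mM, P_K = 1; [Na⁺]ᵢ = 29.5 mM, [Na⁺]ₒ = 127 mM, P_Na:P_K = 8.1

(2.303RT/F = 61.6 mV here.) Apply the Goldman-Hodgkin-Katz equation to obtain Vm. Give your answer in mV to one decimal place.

29.3 mV

Vm = 61.6 · log₁₀[(Σ P·[cation]ₒ + Σ P·[anion]ᵢ) / (Σ P·[cation]ᵢ + Σ P·[anion]ₒ)]
Numerator = 1×5.15 + 8.1×127 = 1034
Denominator = 1×107 + 8.1×29.5 = 345.9
Vm = 61.6 · log₁₀(2.9884) = 61.6 × (0.4754) = 29.29 mV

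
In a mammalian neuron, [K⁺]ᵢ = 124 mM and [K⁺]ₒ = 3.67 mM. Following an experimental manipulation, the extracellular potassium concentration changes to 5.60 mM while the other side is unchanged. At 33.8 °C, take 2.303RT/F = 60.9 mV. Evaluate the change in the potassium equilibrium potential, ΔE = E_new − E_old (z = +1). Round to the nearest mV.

11 mV

E_old = (60.9/1)·log₁₀(3.67/124) = -93.10 mV
E_new = (60.9/1)·log₁₀(5.60/124) = -81.92 mV
ΔE = -81.92 − (-93.10) = 11.18 mV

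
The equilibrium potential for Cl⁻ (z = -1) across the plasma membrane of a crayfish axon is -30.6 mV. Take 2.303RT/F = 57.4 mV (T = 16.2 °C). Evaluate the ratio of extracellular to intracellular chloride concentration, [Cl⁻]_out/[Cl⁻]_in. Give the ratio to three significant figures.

log₁₀([out]/[in]) = E·z/(57.4) = -30.6 × -1 / 57.4 = 0.5331
[out]/[in] = 10^(0.5331) = 3.413

3.41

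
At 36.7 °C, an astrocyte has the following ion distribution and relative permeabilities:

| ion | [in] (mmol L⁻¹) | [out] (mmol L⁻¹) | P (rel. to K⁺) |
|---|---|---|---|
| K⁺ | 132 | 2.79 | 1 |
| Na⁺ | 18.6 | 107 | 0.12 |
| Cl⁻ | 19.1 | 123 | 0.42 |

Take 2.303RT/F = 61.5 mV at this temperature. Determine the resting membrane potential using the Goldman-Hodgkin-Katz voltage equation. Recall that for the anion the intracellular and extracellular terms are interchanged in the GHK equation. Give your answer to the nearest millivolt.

Vm = 61.5 · log₁₀[(Σ P·[cation]ₒ + Σ P·[anion]ᵢ) / (Σ P·[cation]ᵢ + Σ P·[anion]ₒ)]
Numerator = 1×2.79 + 0.12×107 + 0.42×19.1 = 23.65
Denominator = 1×132 + 0.12×18.6 + 0.42×123 = 185.9
Vm = 61.5 · log₁₀(0.12724) = 61.5 × (-0.8954) = -55.07 mV

-55 mV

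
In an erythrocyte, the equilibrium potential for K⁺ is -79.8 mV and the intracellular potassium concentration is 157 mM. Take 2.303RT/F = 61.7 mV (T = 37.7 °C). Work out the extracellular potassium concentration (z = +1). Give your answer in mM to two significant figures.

Nernst: E = (61.7/1) · log₁₀([out]/[in]), so log₁₀([out]/[in]) = -79.8 × 1 / 61.7 = -1.2934.
[out]/[in] = 10^(-1.2934) = 0.05089.
[out] = 0.05089 × 157 = 7.99 mM.

8.0 mM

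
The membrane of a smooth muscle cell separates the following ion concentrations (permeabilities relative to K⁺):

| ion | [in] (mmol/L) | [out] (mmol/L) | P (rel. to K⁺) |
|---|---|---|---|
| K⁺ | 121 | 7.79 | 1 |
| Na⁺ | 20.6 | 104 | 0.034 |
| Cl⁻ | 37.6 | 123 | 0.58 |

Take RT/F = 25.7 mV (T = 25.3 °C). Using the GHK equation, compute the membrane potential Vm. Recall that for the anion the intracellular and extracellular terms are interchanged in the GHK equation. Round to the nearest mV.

Vm = 25.7 · ln[(Σ P·[cation]ₒ + Σ P·[anion]ᵢ) / (Σ P·[cation]ᵢ + Σ P·[anion]ₒ)]
Numerator = 1×7.79 + 0.034×104 + 0.58×37.6 = 33.13
Denominator = 1×121 + 0.034×20.6 + 0.58×123 = 193
Vm = 25.7 · ln(0.17164) = 25.7 × (-1.7623) = -45.29 mV

-45 mV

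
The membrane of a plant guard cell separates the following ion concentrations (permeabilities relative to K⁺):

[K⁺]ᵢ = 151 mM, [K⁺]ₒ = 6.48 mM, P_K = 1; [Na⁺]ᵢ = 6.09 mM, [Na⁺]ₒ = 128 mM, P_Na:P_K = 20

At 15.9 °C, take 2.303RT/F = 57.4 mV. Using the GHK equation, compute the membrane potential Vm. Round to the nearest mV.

Vm = 57.4 · log₁₀[(Σ P·[cation]ₒ + Σ P·[anion]ᵢ) / (Σ P·[cation]ᵢ + Σ P·[anion]ₒ)]
Numerator = 1×6.48 + 20×128 = 2566
Denominator = 1×151 + 20×6.09 = 272.8
Vm = 57.4 · log₁₀(9.4079) = 57.4 × (0.9735) = 55.88 mV

56 mV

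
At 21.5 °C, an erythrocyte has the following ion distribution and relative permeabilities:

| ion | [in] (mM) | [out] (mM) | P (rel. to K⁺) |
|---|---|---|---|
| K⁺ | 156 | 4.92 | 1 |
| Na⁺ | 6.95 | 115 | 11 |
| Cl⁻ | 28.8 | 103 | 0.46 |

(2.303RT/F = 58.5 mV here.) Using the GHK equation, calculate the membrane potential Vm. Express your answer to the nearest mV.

39 mV

Vm = 58.5 · log₁₀[(Σ P·[cation]ₒ + Σ P·[anion]ᵢ) / (Σ P·[cation]ᵢ + Σ P·[anion]ₒ)]
Numerator = 1×4.92 + 11×115 + 0.46×28.8 = 1283
Denominator = 1×156 + 11×6.95 + 0.46×103 = 279.8
Vm = 58.5 · log₁₀(4.5855) = 58.5 × (0.6614) = 38.69 mV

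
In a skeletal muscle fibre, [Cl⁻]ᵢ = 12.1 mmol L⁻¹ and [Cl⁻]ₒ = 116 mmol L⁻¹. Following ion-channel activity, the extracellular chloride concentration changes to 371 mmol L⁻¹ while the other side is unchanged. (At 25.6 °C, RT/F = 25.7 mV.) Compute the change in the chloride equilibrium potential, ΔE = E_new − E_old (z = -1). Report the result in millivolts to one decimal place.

-29.9 mV

E_old = (25.7/-1)·ln(116/12.1) = -58.09 mV
E_new = (25.7/-1)·ln(371/12.1) = -87.97 mV
ΔE = -87.97 − (-58.09) = -29.88 mV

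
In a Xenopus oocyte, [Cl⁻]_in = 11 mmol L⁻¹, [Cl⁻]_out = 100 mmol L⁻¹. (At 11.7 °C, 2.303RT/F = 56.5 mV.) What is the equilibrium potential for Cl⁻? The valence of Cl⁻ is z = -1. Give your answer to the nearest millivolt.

-54 mV

E = (56.5/z) · log₁₀([Cl⁻]_out/[Cl⁻]_in) with z = -1.
For an anion, dividing by z = -1 reverses the sign.
= (56.5/-1) · log₁₀(100/11) = -56.50 · log₁₀(9.091)
= -56.50 · (0.9586) = -54.16 mV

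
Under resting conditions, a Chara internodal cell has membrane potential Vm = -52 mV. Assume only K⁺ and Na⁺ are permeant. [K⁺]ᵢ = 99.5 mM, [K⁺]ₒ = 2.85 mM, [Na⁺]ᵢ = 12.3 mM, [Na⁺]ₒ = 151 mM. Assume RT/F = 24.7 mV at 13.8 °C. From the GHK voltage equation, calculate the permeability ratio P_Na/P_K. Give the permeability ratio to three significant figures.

Let α = P_Na/P_K. GHK: Vm = 24.7·ln[(Kₒ + α·Naₒ)/(Kᵢ + α·Naᵢ)].
e^(Vm/24.7) = e^(-52.0/24.7) = 0.12181
So 0.12181·(Kᵢ + α·Naᵢ) = Kₒ + α·Naₒ → α = (0.12181·99.5 − 2.85) / (151.0 − 0.12181·12.3)
α = (12.12 − 2.85) / (151.0 − 1.498) = 9.27/149.5 = 0.06201

0.0620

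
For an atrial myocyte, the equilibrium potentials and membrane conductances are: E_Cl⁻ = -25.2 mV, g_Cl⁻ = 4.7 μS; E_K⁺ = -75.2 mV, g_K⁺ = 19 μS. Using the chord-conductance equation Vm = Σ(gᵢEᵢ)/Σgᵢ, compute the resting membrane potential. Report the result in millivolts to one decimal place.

-65.3 mV

Σ gᵢEᵢ = 4.7·(-25.2) + 19·(-75.2) = -1547.24
Σ gᵢ = 4.7 + 19 = 23.7
Vm = -1547.24 / 23.7 = -65.28 mV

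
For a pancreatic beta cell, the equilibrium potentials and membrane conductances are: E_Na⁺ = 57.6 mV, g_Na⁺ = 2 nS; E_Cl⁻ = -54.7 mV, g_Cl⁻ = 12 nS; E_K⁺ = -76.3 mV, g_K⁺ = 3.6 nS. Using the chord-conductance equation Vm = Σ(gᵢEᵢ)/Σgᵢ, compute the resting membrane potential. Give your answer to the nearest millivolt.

Σ gᵢEᵢ = 2·(57.6) + 12·(-54.7) + 3.6·(-76.3) = -815.88
Σ gᵢ = 2 + 12 + 3.6 = 17.6
Vm = -815.88 / 17.6 = -46.36 mV

-46 mV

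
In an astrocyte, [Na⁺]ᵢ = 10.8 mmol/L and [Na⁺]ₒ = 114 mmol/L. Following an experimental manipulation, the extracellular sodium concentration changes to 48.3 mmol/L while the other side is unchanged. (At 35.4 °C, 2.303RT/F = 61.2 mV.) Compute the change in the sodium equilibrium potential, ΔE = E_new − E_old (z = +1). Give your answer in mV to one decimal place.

-22.8 mV

E_old = (61.2/1)·log₁₀(114/10.8) = 62.64 mV
E_new = (61.2/1)·log₁₀(48.3/10.8) = 39.81 mV
ΔE = 39.81 − (62.64) = -22.83 mV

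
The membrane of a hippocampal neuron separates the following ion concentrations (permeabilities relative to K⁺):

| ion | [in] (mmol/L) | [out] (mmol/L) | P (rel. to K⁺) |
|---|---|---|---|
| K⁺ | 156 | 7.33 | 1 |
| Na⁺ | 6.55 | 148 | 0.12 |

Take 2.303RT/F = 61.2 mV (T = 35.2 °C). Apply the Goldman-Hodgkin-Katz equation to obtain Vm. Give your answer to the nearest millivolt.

-49 mV

Vm = 61.2 · log₁₀[(Σ P·[cation]ₒ + Σ P·[anion]ᵢ) / (Σ P·[cation]ᵢ + Σ P·[anion]ₒ)]
Numerator = 1×7.33 + 0.12×148 = 25.09
Denominator = 1×156 + 0.12×6.55 = 156.8
Vm = 61.2 · log₁₀(0.16003) = 61.2 × (-0.7958) = -48.70 mV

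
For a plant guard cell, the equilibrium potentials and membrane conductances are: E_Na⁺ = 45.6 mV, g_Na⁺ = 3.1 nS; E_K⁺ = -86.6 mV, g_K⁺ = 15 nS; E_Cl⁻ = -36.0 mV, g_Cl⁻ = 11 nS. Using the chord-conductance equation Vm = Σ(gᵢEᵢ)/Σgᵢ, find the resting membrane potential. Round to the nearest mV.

Σ gᵢEᵢ = 3.1·(45.6) + 15·(-86.6) + 11·(-36.0) = -1553.64
Σ gᵢ = 3.1 + 15 + 11 = 29.1
Vm = -1553.64 / 29.1 = -53.39 mV

-53 mV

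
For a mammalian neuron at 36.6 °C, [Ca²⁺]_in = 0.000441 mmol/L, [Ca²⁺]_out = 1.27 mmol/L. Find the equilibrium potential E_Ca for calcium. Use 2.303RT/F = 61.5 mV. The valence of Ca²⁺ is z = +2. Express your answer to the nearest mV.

E = (61.5/z) · log₁₀([Ca²⁺]_out/[Ca²⁺]_in) with z = +2.
= (61.5/2) · log₁₀(1.27/0.000441) = 30.75 · log₁₀(2880)
= 30.75 · (3.4594) = 106.38 mV

106 mV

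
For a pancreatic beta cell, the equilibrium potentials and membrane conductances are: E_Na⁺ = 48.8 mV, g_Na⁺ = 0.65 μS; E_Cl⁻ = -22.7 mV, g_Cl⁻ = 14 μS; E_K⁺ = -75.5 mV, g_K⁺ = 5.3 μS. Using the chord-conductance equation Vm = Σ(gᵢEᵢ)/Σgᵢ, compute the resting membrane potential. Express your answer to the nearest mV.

Σ gᵢEᵢ = 0.65·(48.8) + 14·(-22.7) + 5.3·(-75.5) = -686.23
Σ gᵢ = 0.65 + 14 + 5.3 = 19.95
Vm = -686.23 / 19.95 = -34.40 mV

-34 mV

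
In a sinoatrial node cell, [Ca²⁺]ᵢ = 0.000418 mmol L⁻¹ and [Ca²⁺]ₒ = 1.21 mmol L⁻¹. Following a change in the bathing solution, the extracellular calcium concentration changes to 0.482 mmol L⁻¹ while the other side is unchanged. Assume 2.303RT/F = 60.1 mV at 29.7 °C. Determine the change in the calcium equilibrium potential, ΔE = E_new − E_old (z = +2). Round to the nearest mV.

E_old = (60.1/2)·log₁₀(1.21/0.000418) = 104.02 mV
E_new = (60.1/2)·log₁₀(0.482/0.000418) = 92.01 mV
ΔE = 92.01 − (104.02) = -12.01 mV

-12 mV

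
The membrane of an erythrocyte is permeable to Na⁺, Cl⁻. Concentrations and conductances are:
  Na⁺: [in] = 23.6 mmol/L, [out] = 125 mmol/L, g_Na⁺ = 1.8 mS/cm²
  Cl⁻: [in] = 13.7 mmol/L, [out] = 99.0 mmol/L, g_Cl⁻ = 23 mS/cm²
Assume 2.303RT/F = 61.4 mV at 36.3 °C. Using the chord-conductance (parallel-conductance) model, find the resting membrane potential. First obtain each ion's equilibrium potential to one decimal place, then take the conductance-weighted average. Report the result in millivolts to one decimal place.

-45.6 mV

E_Na⁺ = (61.4/1)·log₁₀(125/23.6) = 44.5 mV
E_Cl⁻ = (61.4/-1)·log₁₀(99.0/13.7) = -52.7 mV
Vm = (Σ gᵢEᵢ)/(Σ gᵢ) = (1.8·44.5 + 23·-52.7) / (1.8 + 23)
= -1132.00 / 24.8 = -45.65 mV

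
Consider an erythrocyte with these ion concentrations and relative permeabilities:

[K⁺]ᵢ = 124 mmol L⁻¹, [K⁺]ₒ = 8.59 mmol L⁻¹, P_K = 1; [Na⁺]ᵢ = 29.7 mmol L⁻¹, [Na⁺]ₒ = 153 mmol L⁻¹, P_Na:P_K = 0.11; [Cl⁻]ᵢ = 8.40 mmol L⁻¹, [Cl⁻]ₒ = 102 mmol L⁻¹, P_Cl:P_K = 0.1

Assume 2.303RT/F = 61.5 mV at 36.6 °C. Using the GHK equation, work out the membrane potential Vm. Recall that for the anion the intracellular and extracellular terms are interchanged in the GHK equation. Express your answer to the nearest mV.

-44 mV

Vm = 61.5 · log₁₀[(Σ P·[cation]ₒ + Σ P·[anion]ᵢ) / (Σ P·[cation]ᵢ + Σ P·[anion]ₒ)]
Numerator = 1×8.59 + 0.11×153 + 0.1×8.40 = 26.26
Denominator = 1×124 + 0.11×29.7 + 0.1×102 = 137.5
Vm = 61.5 · log₁₀(0.19103) = 61.5 × (-0.7189) = -44.21 mV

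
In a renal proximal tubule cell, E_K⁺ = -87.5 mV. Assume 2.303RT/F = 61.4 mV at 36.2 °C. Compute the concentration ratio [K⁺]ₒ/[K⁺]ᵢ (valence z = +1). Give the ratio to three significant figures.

0.0376

log₁₀([out]/[in]) = E·z/(61.4) = -87.5 × 1 / 61.4 = -1.4251
[out]/[in] = 10^(-1.4251) = 0.03758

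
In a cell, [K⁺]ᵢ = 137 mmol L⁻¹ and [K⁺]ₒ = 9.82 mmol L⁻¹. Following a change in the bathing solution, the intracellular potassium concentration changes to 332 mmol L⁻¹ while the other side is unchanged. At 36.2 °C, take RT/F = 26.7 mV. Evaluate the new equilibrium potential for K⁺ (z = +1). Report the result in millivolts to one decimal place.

After the shift: [K⁺]_out = 9.82, [K⁺]_in = 332 mmol L⁻¹.
E_new = (26.7/1)·ln(9.82/332) = 26.70 · (-3.5207) = -94.00 mV

-94.0 mV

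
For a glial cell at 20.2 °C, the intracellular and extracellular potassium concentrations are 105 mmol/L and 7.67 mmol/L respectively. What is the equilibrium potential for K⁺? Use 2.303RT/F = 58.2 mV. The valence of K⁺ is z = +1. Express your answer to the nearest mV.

E = (58.2/z) · log₁₀([K⁺]_out/[K⁺]_in) with z = +1.
= (58.2/1) · log₁₀(7.67/105) = 58.20 · log₁₀(0.07305)
= 58.20 · (-1.1364) = -66.14 mV

-66 mV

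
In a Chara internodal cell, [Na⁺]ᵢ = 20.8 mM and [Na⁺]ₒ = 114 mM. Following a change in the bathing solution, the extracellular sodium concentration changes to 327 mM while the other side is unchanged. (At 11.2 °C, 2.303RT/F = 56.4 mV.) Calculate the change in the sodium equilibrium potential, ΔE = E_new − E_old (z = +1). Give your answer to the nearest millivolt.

E_old = (56.4/1)·log₁₀(114/20.8) = 41.67 mV
E_new = (56.4/1)·log₁₀(327/20.8) = 67.48 mV
ΔE = 67.48 − (41.67) = 25.81 mV

26 mV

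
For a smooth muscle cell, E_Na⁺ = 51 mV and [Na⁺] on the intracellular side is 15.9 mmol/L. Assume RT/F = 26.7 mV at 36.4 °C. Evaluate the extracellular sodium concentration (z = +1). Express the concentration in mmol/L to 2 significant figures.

Nernst: E = (26.7/1) · ln([out]/[in]), so ln([out]/[in]) = 51.0 × 1 / 26.7 = 1.9101.
[out]/[in] = e^(1.9101) = 6.754.
[out] = 6.754 × 15.9 = 107.4 mmol/L.

110 mmol/L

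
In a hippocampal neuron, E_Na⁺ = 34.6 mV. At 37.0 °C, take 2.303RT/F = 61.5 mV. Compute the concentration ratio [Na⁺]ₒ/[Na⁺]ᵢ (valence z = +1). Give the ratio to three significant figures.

log₁₀([out]/[in]) = E·z/(61.5) = 34.6 × 1 / 61.5 = 0.5626
[out]/[in] = 10^(0.5626) = 3.653

3.65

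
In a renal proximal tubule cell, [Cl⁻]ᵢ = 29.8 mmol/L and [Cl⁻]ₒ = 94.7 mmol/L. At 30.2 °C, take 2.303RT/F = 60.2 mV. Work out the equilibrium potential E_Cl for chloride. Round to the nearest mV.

E = (60.2/z) · log₁₀([Cl⁻]_out/[Cl⁻]_in) with z = -1.
For an anion, dividing by z = -1 reverses the sign.
= (60.2/-1) · log₁₀(94.7/29.8) = -60.20 · log₁₀(3.178)
= -60.20 · (0.5021) = -30.23 mV

-30 mV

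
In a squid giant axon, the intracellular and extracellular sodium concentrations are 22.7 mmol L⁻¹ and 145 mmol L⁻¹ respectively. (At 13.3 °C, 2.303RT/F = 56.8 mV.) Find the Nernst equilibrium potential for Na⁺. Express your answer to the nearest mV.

46 mV

E = (56.8/z) · log₁₀([Na⁺]_out/[Na⁺]_in) with z = +1.
= (56.8/1) · log₁₀(145/22.7) = 56.80 · log₁₀(6.388)
= 56.80 · (0.8053) = 45.74 mV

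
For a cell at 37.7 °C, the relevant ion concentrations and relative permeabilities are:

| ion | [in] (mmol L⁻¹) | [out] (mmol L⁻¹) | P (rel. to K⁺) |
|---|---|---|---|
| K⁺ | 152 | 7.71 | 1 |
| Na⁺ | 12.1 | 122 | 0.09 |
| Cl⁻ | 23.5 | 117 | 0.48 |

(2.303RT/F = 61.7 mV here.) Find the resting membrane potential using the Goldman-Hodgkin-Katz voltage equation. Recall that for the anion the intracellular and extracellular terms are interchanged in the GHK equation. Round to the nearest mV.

-52 mV

Vm = 61.7 · log₁₀[(Σ P·[cation]ₒ + Σ P·[anion]ᵢ) / (Σ P·[cation]ᵢ + Σ P·[anion]ₒ)]
Numerator = 1×7.71 + 0.09×122 + 0.48×23.5 = 29.97
Denominator = 1×152 + 0.09×12.1 + 0.48×117 = 209.2
Vm = 61.7 · log₁₀(0.14323) = 61.7 × (-0.8440) = -52.07 mV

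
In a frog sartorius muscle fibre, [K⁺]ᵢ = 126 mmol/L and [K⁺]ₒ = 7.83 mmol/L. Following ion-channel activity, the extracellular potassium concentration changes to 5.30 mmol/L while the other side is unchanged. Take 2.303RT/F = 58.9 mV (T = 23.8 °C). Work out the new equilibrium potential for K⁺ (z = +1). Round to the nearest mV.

After the shift: [K⁺]_out = 5.30, [K⁺]_in = 126 mmol/L.
E_new = (58.9/1)·log₁₀(5.30/126) = 58.90 · (-1.3761) = -81.05 mV

-81 mV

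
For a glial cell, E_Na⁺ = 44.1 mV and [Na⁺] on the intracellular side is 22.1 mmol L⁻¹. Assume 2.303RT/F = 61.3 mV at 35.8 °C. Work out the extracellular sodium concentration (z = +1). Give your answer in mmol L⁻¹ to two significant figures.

Nernst: E = (61.3/1) · log₁₀([out]/[in]), so log₁₀([out]/[in]) = 44.1 × 1 / 61.3 = 0.7194.
[out]/[in] = 10^(0.7194) = 5.241.
[out] = 5.241 × 22.1 = 115.8 mmol L⁻¹.

120 mmol L⁻¹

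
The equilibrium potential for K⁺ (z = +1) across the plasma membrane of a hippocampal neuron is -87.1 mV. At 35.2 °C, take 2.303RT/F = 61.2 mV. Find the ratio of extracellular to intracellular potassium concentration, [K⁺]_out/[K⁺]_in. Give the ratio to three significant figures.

log₁₀([out]/[in]) = E·z/(61.2) = -87.1 × 1 / 61.2 = -1.4232
[out]/[in] = 10^(-1.4232) = 0.03774

0.0377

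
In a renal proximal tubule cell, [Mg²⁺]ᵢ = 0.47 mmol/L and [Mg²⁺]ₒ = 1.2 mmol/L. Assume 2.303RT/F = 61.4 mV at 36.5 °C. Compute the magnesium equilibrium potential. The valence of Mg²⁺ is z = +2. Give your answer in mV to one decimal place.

12.5 mV

E = (61.4/z) · log₁₀([Mg²⁺]_out/[Mg²⁺]_in) with z = +2.
= (61.4/2) · log₁₀(1.2/0.47) = 30.70 · log₁₀(2.553)
= 30.70 · (0.4071) = 12.50 mV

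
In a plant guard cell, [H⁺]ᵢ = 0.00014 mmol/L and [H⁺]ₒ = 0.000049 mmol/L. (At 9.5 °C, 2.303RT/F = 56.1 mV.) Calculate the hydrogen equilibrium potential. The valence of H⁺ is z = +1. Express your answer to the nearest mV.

-26 mV

E = (56.1/z) · log₁₀([H⁺]_out/[H⁺]_in) with z = +1.
= (56.1/1) · log₁₀(0.000049/0.00014) = 56.10 · log₁₀(0.35)
= 56.10 · (-0.4559) = -25.58 mV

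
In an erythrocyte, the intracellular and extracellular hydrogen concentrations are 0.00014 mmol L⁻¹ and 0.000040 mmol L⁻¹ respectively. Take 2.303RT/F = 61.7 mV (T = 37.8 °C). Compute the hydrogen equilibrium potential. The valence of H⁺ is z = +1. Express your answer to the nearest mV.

-34 mV

E = (61.7/z) · log₁₀([H⁺]_out/[H⁺]_in) with z = +1.
= (61.7/1) · log₁₀(0.000040/0.00014) = 61.70 · log₁₀(0.2857)
= 61.70 · (-0.5441) = -33.57 mV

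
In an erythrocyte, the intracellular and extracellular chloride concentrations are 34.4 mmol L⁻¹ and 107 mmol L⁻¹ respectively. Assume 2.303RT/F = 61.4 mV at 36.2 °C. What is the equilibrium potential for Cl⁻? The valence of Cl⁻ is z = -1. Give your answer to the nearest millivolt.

E = (61.4/z) · log₁₀([Cl⁻]_out/[Cl⁻]_in) with z = -1.
For an anion, dividing by z = -1 reverses the sign.
= (61.4/-1) · log₁₀(107/34.4) = -61.40 · log₁₀(3.11)
= -61.40 · (0.4928) = -30.26 mV

-30 mV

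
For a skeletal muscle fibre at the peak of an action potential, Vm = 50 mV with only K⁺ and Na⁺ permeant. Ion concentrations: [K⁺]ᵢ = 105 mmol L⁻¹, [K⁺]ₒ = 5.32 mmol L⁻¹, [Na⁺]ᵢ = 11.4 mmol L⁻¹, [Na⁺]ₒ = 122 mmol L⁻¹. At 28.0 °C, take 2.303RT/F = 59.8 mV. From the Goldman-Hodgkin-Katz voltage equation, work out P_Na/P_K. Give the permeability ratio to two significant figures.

16

Let α = P_Na/P_K. GHK: Vm = 59.8·log₁₀[(Kₒ + α·Naₒ)/(Kᵢ + α·Naᵢ)].
10^(Vm/59.8) = 10^(50.0/59.8) = 6.8568
So 6.8568·(Kᵢ + α·Naᵢ) = Kₒ + α·Naₒ → α = (6.8568·105.0 − 5.32) / (122.0 − 6.8568·11.4)
α = (720 − 5.32) / (122.0 − 78.17) = 714.6/43.83 = 16.3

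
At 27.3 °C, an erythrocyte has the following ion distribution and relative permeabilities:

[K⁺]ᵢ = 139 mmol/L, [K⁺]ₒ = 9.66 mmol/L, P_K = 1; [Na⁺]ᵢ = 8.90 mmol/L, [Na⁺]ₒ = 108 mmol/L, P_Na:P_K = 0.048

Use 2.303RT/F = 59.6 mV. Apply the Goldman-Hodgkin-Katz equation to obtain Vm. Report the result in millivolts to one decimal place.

Vm = 59.6 · log₁₀[(Σ P·[cation]ₒ + Σ P·[anion]ᵢ) / (Σ P·[cation]ᵢ + Σ P·[anion]ₒ)]
Numerator = 1×9.66 + 0.048×108 = 14.84
Denominator = 1×139 + 0.048×8.90 = 139.4
Vm = 59.6 · log₁₀(0.10646) = 59.6 × (-0.9728) = -57.98 mV

-58.0 mV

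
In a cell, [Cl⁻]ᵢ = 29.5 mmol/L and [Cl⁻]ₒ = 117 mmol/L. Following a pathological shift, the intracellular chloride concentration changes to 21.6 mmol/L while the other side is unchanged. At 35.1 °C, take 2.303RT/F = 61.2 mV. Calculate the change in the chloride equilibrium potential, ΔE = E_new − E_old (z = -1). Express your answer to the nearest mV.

-8 mV

E_old = (61.2/-1)·log₁₀(117/29.5) = -36.62 mV
E_new = (61.2/-1)·log₁₀(117/21.6) = -44.90 mV
ΔE = -44.90 − (-36.62) = -8.28 mV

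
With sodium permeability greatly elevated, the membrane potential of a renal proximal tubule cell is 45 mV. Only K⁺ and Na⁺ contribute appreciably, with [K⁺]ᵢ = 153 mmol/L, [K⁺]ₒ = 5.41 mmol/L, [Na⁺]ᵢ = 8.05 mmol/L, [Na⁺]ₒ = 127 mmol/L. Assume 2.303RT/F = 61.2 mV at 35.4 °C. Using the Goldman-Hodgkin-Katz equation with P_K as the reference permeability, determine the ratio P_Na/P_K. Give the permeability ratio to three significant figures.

9.93

Let α = P_Na/P_K. GHK: Vm = 61.2·log₁₀[(Kₒ + α·Naₒ)/(Kᵢ + α·Naᵢ)].
10^(Vm/61.2) = 10^(45.0/61.2) = 5.4362
So 5.4362·(Kᵢ + α·Naᵢ) = Kₒ + α·Naₒ → α = (5.4362·153.0 − 5.41) / (127.0 − 5.4362·8.05)
α = (831.7 − 5.41) / (127.0 − 43.76) = 826.3/83.24 = 9.927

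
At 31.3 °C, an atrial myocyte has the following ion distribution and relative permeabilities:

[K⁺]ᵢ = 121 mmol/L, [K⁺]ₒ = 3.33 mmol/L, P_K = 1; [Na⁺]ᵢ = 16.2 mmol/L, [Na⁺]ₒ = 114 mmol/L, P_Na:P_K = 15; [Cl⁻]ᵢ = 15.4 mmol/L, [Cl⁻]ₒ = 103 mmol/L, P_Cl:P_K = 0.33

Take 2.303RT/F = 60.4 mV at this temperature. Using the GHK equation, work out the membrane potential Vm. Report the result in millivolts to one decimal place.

38.4 mV

Vm = 60.4 · log₁₀[(Σ P·[cation]ₒ + Σ P·[anion]ᵢ) / (Σ P·[cation]ᵢ + Σ P·[anion]ₒ)]
Numerator = 1×3.33 + 15×114 + 0.33×15.4 = 1718
Denominator = 1×121 + 15×16.2 + 0.33×103 = 398
Vm = 60.4 · log₁₀(4.3177) = 60.4 × (0.6353) = 38.37 mV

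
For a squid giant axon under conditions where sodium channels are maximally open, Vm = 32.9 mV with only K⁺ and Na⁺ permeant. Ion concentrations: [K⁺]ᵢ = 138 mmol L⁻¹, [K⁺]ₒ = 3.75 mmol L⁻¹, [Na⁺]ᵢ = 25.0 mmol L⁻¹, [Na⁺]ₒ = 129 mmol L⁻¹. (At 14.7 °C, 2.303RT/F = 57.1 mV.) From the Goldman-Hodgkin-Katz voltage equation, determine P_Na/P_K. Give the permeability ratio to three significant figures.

Let α = P_Na/P_K. GHK: Vm = 57.1·log₁₀[(Kₒ + α·Naₒ)/(Kᵢ + α·Naᵢ)].
10^(Vm/57.1) = 10^(32.9/57.1) = 3.7686
So 3.7686·(Kᵢ + α·Naᵢ) = Kₒ + α·Naₒ → α = (3.7686·138.0 − 3.75) / (129.0 − 3.7686·25.0)
α = (520.1 − 3.75) / (129.0 − 94.22) = 516.3/34.78 = 14.84

14.8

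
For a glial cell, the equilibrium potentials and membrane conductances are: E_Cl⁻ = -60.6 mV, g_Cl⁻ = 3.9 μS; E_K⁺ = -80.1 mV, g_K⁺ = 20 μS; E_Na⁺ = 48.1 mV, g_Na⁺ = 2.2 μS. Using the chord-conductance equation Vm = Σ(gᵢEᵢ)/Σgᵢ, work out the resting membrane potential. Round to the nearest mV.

Σ gᵢEᵢ = 3.9·(-60.6) + 20·(-80.1) + 2.2·(48.1) = -1732.52
Σ gᵢ = 3.9 + 20 + 2.2 = 26.1
Vm = -1732.52 / 26.1 = -66.38 mV

-66 mV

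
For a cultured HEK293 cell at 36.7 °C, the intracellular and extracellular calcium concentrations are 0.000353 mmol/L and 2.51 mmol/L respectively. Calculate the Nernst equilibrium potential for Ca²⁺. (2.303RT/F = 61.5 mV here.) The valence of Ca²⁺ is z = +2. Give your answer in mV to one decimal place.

118.4 mV

E = (61.5/z) · log₁₀([Ca²⁺]_out/[Ca²⁺]_in) with z = +2.
= (61.5/2) · log₁₀(2.51/0.000353) = 30.75 · log₁₀(7110)
= 30.75 · (3.8519) = 118.45 mV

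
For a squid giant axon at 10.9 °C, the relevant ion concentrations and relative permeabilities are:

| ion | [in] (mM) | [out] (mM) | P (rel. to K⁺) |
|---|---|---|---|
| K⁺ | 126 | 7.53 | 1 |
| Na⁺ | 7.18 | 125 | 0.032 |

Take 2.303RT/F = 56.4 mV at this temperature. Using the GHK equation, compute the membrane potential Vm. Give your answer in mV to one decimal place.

Vm = 56.4 · log₁₀[(Σ P·[cation]ₒ + Σ P·[anion]ᵢ) / (Σ P·[cation]ᵢ + Σ P·[anion]ₒ)]
Numerator = 1×7.53 + 0.032×125 = 11.53
Denominator = 1×126 + 0.032×7.18 = 126.2
Vm = 56.4 · log₁₀(0.091341) = 56.4 × (-1.0393) = -58.62 mV

-58.6 mV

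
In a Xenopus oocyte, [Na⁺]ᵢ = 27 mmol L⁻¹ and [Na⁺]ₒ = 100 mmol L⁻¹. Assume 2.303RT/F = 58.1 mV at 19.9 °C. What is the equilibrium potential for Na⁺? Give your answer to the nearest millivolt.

33 mV

E = (58.1/z) · log₁₀([Na⁺]_out/[Na⁺]_in) with z = +1.
= (58.1/1) · log₁₀(100/27) = 58.10 · log₁₀(3.704)
= 58.10 · (0.5686) = 33.04 mV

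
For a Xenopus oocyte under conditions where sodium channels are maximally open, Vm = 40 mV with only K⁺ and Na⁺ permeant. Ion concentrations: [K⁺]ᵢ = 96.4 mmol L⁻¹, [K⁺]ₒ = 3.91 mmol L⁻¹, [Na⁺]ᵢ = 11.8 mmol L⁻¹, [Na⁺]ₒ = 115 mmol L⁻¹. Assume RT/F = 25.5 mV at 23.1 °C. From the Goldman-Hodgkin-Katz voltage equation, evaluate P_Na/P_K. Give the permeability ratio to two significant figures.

7.9

Let α = P_Na/P_K. GHK: Vm = 25.5·ln[(Kₒ + α·Naₒ)/(Kᵢ + α·Naᵢ)].
e^(Vm/25.5) = e^(40.0/25.5) = 4.8001
So 4.8001·(Kᵢ + α·Naᵢ) = Kₒ + α·Naₒ → α = (4.8001·96.4 − 3.91) / (115.0 − 4.8001·11.8)
α = (462.7 − 3.91) / (115.0 − 56.64) = 458.8/58.36 = 7.862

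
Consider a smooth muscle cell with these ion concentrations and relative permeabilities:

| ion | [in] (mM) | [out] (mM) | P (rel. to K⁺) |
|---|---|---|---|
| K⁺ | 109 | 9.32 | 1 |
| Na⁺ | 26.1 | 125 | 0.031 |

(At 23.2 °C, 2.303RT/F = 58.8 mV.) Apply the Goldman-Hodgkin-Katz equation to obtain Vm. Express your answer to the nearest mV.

-54 mV

Vm = 58.8 · log₁₀[(Σ P·[cation]ₒ + Σ P·[anion]ᵢ) / (Σ P·[cation]ᵢ + Σ P·[anion]ₒ)]
Numerator = 1×9.32 + 0.031×125 = 13.2
Denominator = 1×109 + 0.031×26.1 = 109.8
Vm = 58.8 · log₁₀(0.12016) = 58.8 × (-0.9202) = -54.11 mV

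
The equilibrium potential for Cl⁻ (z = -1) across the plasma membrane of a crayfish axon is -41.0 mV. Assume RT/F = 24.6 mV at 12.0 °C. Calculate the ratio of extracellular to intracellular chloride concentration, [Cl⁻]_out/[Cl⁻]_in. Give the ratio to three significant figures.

ln([out]/[in]) = E·z/(24.6) = -41.0 × -1 / 24.6 = 1.6667
[out]/[in] = e^(1.6667) = 5.294

5.29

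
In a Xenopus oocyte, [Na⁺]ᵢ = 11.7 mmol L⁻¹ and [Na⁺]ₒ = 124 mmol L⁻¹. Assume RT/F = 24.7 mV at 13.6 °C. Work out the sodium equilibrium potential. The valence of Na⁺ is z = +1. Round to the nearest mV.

E = (24.7/z) · ln([Na⁺]_out/[Na⁺]_in) with z = +1.
= (24.7/1) · ln(124/11.7) = 24.70 · ln(10.6)
= 24.70 · (2.3607) = 58.31 mV

58 mV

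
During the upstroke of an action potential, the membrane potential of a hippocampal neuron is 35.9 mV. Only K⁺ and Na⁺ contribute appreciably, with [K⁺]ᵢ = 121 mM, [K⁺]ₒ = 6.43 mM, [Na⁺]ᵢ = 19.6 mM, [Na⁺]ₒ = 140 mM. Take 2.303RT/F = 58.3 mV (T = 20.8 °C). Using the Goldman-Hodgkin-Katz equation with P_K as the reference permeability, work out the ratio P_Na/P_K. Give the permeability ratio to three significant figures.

Let α = P_Na/P_K. GHK: Vm = 58.3·log₁₀[(Kₒ + α·Naₒ)/(Kᵢ + α·Naᵢ)].
10^(Vm/58.3) = 10^(35.9/58.3) = 4.1284
So 4.1284·(Kᵢ + α·Naᵢ) = Kₒ + α·Naₒ → α = (4.1284·121.0 − 6.43) / (140.0 − 4.1284·19.6)
α = (499.5 − 6.43) / (140.0 − 80.92) = 493.1/59.08 = 8.346

8.35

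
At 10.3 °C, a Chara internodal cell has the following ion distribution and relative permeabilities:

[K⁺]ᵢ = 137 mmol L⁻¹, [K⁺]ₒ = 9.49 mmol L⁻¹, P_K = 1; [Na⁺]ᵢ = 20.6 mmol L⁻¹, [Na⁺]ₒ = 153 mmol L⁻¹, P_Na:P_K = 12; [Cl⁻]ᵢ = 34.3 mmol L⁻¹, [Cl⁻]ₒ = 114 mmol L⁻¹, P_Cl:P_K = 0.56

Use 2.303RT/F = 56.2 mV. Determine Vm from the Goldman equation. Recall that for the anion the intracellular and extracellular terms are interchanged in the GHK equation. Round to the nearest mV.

Vm = 56.2 · log₁₀[(Σ P·[cation]ₒ + Σ P·[anion]ᵢ) / (Σ P·[cation]ᵢ + Σ P·[anion]ₒ)]
Numerator = 1×9.49 + 12×153 + 0.56×34.3 = 1865
Denominator = 1×137 + 12×20.6 + 0.56×114 = 448
Vm = 56.2 · log₁₀(4.1619) = 56.2 × (0.6193) = 34.80 mV

35 mV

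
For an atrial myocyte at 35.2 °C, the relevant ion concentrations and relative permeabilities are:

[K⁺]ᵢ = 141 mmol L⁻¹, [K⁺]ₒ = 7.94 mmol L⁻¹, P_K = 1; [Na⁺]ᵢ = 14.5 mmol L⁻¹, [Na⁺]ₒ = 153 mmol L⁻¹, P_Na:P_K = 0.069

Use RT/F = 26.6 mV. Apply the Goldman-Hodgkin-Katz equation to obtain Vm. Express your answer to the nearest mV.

-54 mV

Vm = 26.6 · ln[(Σ P·[cation]ₒ + Σ P·[anion]ᵢ) / (Σ P·[cation]ᵢ + Σ P·[anion]ₒ)]
Numerator = 1×7.94 + 0.069×153 = 18.5
Denominator = 1×141 + 0.069×14.5 = 142
Vm = 26.6 · ln(0.13026) = 26.6 × (-2.0382) = -54.22 mV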